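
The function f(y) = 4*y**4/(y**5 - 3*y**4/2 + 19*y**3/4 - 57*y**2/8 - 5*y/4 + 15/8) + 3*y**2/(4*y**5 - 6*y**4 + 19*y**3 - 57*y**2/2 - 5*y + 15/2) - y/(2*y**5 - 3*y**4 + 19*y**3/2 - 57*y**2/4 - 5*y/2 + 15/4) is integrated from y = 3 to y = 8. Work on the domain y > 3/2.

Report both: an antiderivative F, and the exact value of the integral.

The denominator factors as (2*y - 3)*(2*y - 1)*(2*y + 1)*(y**2 + 5); partial fractions split f into directly integrable pieces: 2*(764*y + 1175)/(609*(y**2 + 5)) + 11/(84*(2*y + 1)) - 1/(14*(2*y - 1)) + 339/(116*(2*y - 3)).
F(y) = 339*log(y - 3/2)/232 - log(y - 1/2)/28 + 11*log(y + 1/2)/168 + 764*log(y**2 + 5)/609 + 470*sqrt(5)*atan(sqrt(5)*y/5)/609 is an antiderivative of f.
Check: d/dy[339*log(y - 3/2)/232 - log(y - 1/2)/28 + 11*log(y + 1/2)/168 + 764*log(y**2 + 5)/609 + 470*sqrt(5)*atan(sqrt(5)*y/5)/609] = (32*y**4 + 6*y**2 - 4*y)/(8*y**5 - 12*y**4 + 38*y**3 - 57*y**2 - 10*y + 15), which equals f(y).
F(8) = -log(15/2)/28 + 11*log(17/2)/168 + 470*sqrt(5)*atan(8*sqrt(5)/5)/609 + 339*log(13/2)/232 + 764*log(69)/609; F(3) = -log(5/2)/28 + 11*log(7/2)/168 + 339*log(3/2)/232 + 470*sqrt(5)*atan(3*sqrt(5)/5)/609 + 764*log(14)/609.
Integral = F(8) - F(3) = -764*log(14)/609 - 470*sqrt(5)*atan(3*sqrt(5)/5)/609 - 339*log(3/2)/232 - 11*log(7/2)/168 - log(15/2)/28 + log(5/2)/28 + 11*log(17/2)/168 + 470*sqrt(5)*atan(8*sqrt(5)/5)/609 + 339*log(13/2)/232 + 764*log(69)/609.

Antiderivative: F(y) = 339*log(y - 3/2)/232 - log(y - 1/2)/28 + 11*log(y + 1/2)/168 + 764*log(y**2 + 5)/609 + 470*sqrt(5)*atan(sqrt(5)*y/5)/609; value = -764*log(14)/609 - 470*sqrt(5)*atan(3*sqrt(5)/5)/609 - 339*log(3/2)/232 - 11*log(7/2)/168 - log(15/2)/28 + log(5/2)/28 + 11*log(17/2)/168 + 470*sqrt(5)*atan(8*sqrt(5)/5)/609 + 339*log(13/2)/232 + 764*log(69)/609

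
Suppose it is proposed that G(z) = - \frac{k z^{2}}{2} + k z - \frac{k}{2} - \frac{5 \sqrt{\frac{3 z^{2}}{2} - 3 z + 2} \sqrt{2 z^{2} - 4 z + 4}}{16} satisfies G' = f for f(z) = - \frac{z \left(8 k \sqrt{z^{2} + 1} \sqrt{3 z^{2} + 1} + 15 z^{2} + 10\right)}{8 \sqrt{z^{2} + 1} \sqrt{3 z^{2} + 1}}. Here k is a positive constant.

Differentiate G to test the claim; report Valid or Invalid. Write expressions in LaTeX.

d/dz[G] = \frac{- 8 k z \sqrt{z^{2} - 2 z + 2} \sqrt{3 z^{2} - 6 z + 4} + 8 k \sqrt{z^{2} - 2 z + 2} \sqrt{3 z^{2} - 6 z + 4} - 15 z^{3} + 45 z^{2} - 55 z + 25}{8 \sqrt{z^{2} - 2 z + 2} \sqrt{3 z^{2} - 6 z + 4}}
d/dz[G] - f(z) = \frac{8 k \sqrt{z^{2} + 1} \sqrt{3 z^{2} + 1} \sqrt{z^{2} - 2 z + 2} \sqrt{3 z^{2} - 6 z + 4} - 15 z^{3} \sqrt{z^{2} + 1} \sqrt{3 z^{2} + 1} + 15 z^{3} \sqrt{z^{2} - 2 z + 2} \sqrt{3 z^{2} - 6 z + 4} + 45 z^{2} \sqrt{z^{2} + 1} \sqrt{3 z^{2} + 1} - 55 z \sqrt{z^{2} + 1} \sqrt{3 z^{2} + 1} + 10 z \sqrt{z^{2} - 2 z + 2} \sqrt{3 z^{2} - 6 z + 4} + 25 \sqrt{z^{2} + 1} \sqrt{3 z^{2} + 1}}{8 \sqrt{z^{2} + 1} \sqrt{3 z^{2} + 1} \sqrt{z^{2} - 2 z + 2} \sqrt{3 z^{2} - 6 z + 4}} != 0.

Invalid: d/dz[G] - f = \frac{8 k \sqrt{z^{2} + 1} \sqrt{3 z^{2} + 1} \sqrt{z^{2} - 2 z + 2} \sqrt{3 z^{2} - 6 z + 4} - 15 z^{3} \sqrt{z^{2} + 1} \sqrt{3 z^{2} + 1} + 15 z^{3} \sqrt{z^{2} - 2 z + 2} \sqrt{3 z^{2} - 6 z + 4} + 45 z^{2} \sqrt{z^{2} + 1} \sqrt{3 z^{2} + 1} - 55 z \sqrt{z^{2} + 1} \sqrt{3 z^{2} + 1} + 10 z \sqrt{z^{2} - 2 z + 2} \sqrt{3 z^{2} - 6 z + 4} + 25 \sqrt{z^{2} + 1} \sqrt{3 z^{2} + 1}}{8 \sqrt{z^{2} + 1} \sqrt{3 z^{2} + 1} \sqrt{z^{2} - 2 z + 2} \sqrt{3 z^{2} - 6 z + 4}}, which is not 0.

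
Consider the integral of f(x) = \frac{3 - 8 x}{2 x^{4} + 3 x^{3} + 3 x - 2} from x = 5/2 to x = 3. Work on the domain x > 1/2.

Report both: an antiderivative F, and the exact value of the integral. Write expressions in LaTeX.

Antiderivative: F(x) = - \frac{4 \log{\left(x - \frac{1}{2} \right)}}{25} - \frac{19 \log{\left(x + 2 \right)}}{25} + \frac{23 \log{\left(x^{2} + 1 \right)}}{50} - \frac{36 \operatorname{atan}{\left(x \right)}}{25}; value = - \frac{36 \operatorname{atan}{\left(3 \right)}}{25} - \frac{19 \log{\left(5 \right)}}{25} - \frac{23 \log{\left(\frac{29}{4} \right)}}{50} - \frac{4 \log{\left(\frac{5}{2} \right)}}{25} + \frac{4 \log{\left(2 \right)}}{25} + \frac{23 \log{\left(10 \right)}}{50} + \frac{19 \log{\left(\frac{9}{2} \right)}}{25} + \frac{36 \operatorname{atan}{\left(\frac{5}{2} \right)}}{25}

The denominator factors as \left(x + 2\right) \left(2 x - 1\right) \left(x^{2} + 1\right); partial fractions split f into directly integrable pieces: \frac{23 x - 36}{25 \left(x^{2} + 1\right)} - \frac{8}{25 \left(2 x - 1\right)} - \frac{19}{25 \left(x + 2\right)}.
F(x) = - \frac{4 \log{\left(x - \frac{1}{2} \right)}}{25} - \frac{19 \log{\left(x + 2 \right)}}{25} + \frac{23 \log{\left(x^{2} + 1 \right)}}{50} - \frac{36 \operatorname{atan}{\left(x \right)}}{25} is an antiderivative of f.
Check: d/dx[- \frac{4 \log{\left(x - \frac{1}{2} \right)}}{25} - \frac{19 \log{\left(x + 2 \right)}}{25} + \frac{23 \log{\left(x^{2} + 1 \right)}}{50} - \frac{36 \operatorname{atan}{\left(x \right)}}{25}] = \frac{3 - 8 x}{2 x^{4} + 3 x^{3} + 3 x - 2} = f(x).
F(3) = - \frac{36 \operatorname{atan}{\left(3 \right)}}{25} - \frac{19 \log{\left(5 \right)}}{25} - \frac{4 \log{\left(\frac{5}{2} \right)}}{25} + \frac{23 \log{\left(10 \right)}}{50}; F(5/2) = - \frac{36 \operatorname{atan}{\left(\frac{5}{2} \right)}}{25} - \frac{19 \log{\left(\frac{9}{2} \right)}}{25} - \frac{4 \log{\left(2 \right)}}{25} + \frac{23 \log{\left(\frac{29}{4} \right)}}{50}.
Integral = F(3) - F(5/2) = - \frac{36 \operatorname{atan}{\left(3 \right)}}{25} - \frac{19 \log{\left(5 \right)}}{25} - \frac{23 \log{\left(\frac{29}{4} \right)}}{50} - \frac{4 \log{\left(\frac{5}{2} \right)}}{25} + \frac{4 \log{\left(2 \right)}}{25} + \frac{23 \log{\left(10 \right)}}{50} + \frac{19 \log{\left(\frac{9}{2} \right)}}{25} + \frac{36 \operatorname{atan}{\left(\frac{5}{2} \right)}}{25}.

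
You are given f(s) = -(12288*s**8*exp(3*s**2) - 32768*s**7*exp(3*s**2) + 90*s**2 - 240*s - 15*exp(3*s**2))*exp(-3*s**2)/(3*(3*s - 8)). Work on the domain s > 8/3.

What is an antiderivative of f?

An antiderivative is F(s) = (-512*s**8*exp(3*s**2) + 5*exp(3*s**2)*log(3*s/2 - 4) + 5)*exp(-3*s**2)/3.

For F(s) to be correct the identity F'(s) - f(s) = 0 must hold.
Check: d/ds[(-512*s**8*exp(3*s**2) + 5*exp(3*s**2)*log(3*s/2 - 4) + 5)*exp(-3*s**2)/3] = (-12288*s**8*exp(3*s**2) + 32768*s**7*exp(3*s**2) - 90*s**2 + 240*s + 15*exp(3*s**2))/(9*s*exp(3*s**2) - 24*exp(3*s**2)), which equals f(s).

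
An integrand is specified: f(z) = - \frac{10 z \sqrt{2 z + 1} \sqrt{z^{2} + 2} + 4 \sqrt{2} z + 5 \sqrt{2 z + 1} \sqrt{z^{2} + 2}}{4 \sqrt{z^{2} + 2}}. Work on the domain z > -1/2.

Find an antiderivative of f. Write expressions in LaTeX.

An antiderivative is F(z) = \frac{- \left(2 z + 1\right)^{\frac{5}{2}} - 4 \sqrt{2} \sqrt{z^{2} + 2}}{4}.

A first test for any F(z): its z-derivative must equal f(z) identically.
Check: d/dz[\frac{- \left(2 z + 1\right)^{\frac{5}{2}} - 4 \sqrt{2} \sqrt{z^{2} + 2}}{4}] = \frac{- 10 z \sqrt{2 z + 1} \sqrt{z^{2} + 2} - 4 \sqrt{2} z - 5 \sqrt{2 z + 1} \sqrt{z^{2} + 2}}{4 \sqrt{z^{2} + 2}}, which equals f(z).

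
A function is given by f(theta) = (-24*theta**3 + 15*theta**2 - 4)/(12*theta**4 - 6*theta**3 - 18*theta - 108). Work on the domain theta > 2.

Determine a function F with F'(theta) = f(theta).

An antiderivative is F(theta) = (-816*log(theta - 2) - 886*log(theta + 3/2) - 913*log(theta**2 + 3) + 248*sqrt(3)*atan(sqrt(3)*theta/3))/1764.

Factor the denominator (6*(theta - 2)*(2*theta + 3)*(theta**2 + 3)) and decompose: f = -(913*theta - 372)/(882*(theta**2 + 3)) - 443/(441*(2*theta + 3)) - 68/(147*(theta - 2)); each piece integrates to a log, atan, or power term.
Check: d/dtheta[(-816*log(theta - 2) - 886*log(theta + 3/2) - 913*log(theta**2 + 3) + 248*sqrt(3)*atan(sqrt(3)*theta/3))/1764] = (-24*theta**3 + 15*theta**2 - 4)/(12*theta**4 - 6*theta**3 - 18*theta - 108) = f(theta).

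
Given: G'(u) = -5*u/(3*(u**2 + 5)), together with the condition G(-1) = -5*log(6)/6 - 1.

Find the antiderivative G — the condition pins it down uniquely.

G(u) = -5*log(u**2 + 5)/6 - 1

The substitution w = u**2 + 5 works: G'(u) is exactly (dG/dw)*(dw/du) for that inner function.
A general antiderivative is -5*log(u**2 + 5)/6 + C.
The condition gives C = -5*log(6)/6 - 1 - (-5*log(6)/6) = -1.
So G(u) = -5*log(u**2 + 5)/6 - 1.
Check: d/du[-5*log(u**2 + 5)/6 - 1] = -5*u/(3*u**2 + 15), which equals G'(u).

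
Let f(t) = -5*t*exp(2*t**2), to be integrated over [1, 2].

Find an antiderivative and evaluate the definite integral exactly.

f matches the chain-rule pattern g'(h)*h' with inner function h(t) = 2*t**2; substituting u = h(t) collapses the integral.
F(t) = -5*exp(2*t**2)/4 is an antiderivative of f.
Check: d/dt[-5*exp(2*t**2)/4] = -5*t*exp(2*t**2) = f(t).
F(2) = -5*exp(8)/4; F(1) = -5*exp(2)/4.
Integral = F(2) - F(1) = -5*exp(8)/4 + 5*exp(2)/4.

Antiderivative: F(t) = -5*exp(2*t**2)/4; value = -5*exp(8)/4 + 5*exp(2)/4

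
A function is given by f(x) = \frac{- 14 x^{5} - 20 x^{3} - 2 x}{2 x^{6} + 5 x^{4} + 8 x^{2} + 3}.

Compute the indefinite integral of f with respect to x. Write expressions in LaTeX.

A candidate is checked by its d/dx: the result must match f(x).
Check: d/dx[\frac{\log{\left(2 x^{2} + 1 \right)}}{2} - 2 \log{\left(x^{4} + 2 x^{2} + 3 \right)}] = \frac{- 14 x^{5} - 20 x^{3} - 2 x}{2 x^{6} + 5 x^{4} + 8 x^{2} + 3} = f(x).

F(x) = \frac{\log{\left(2 x^{2} + 1 \right)}}{2} - 2 \log{\left(x^{4} + 2 x^{2} + 3 \right)} + C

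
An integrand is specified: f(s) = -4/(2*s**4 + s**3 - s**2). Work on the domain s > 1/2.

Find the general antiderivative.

F(s) = 4*log(s) - 16*log(s - 1/2)/3 + 4*log(s + 1)/3 - 4/s + C

The denominator factors as s**2*(s + 1)*(2*s - 1); partial fractions split f into directly integrable pieces: -32/(3*(2*s - 1)) + 4/(3*(s + 1)) + 4/s + 4/s**2.
Check: d/ds[4*log(s) - 16*log(s - 1/2)/3 + 4*log(s + 1)/3 - 4/s] = -4/(2*s**4 + s**3 - s**2) = f(s).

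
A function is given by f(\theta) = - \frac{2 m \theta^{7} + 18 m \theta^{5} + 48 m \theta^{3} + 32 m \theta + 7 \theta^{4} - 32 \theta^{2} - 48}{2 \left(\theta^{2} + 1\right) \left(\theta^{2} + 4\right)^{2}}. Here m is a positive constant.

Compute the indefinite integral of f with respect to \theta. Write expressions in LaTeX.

F(\theta) = - \frac{m \theta^{2}}{2} + \frac{2 \theta}{\frac{\theta^{2}}{2} + 2} + \frac{\operatorname{atan}{\left(\theta \right)}}{2} + C

A candidate is checked by its d/d\theta: the result must match f(\theta).
Check: d/d\theta[- \frac{m \theta^{2}}{2} + \frac{2 \theta}{\frac{\theta^{2}}{2} + 2} + \frac{\operatorname{atan}{\left(\theta \right)}}{2}] = \frac{- 2 m \theta^{7} - 18 m \theta^{5} - 48 m \theta^{3} - 32 m \theta - 7 \theta^{4} + 32 \theta^{2} + 48}{2 \theta^{6} + 18 \theta^{4} + 48 \theta^{2} + 32}, which equals f(\theta).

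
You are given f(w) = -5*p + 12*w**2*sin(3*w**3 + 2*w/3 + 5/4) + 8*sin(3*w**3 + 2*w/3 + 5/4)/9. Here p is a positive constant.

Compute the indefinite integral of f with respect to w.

Integrate term by term and add the pieces.
Check: d/dw[-5*p*w - 4*cos(3*w**3 + 2*w/3 + 5/4)/3] = -5*p + 12*w**2*sin(3*w**3 + 2*w/3 + 5/4) + 8*sin(3*w**3 + 2*w/3 + 5/4)/9 = f(w).

F(w) = -5*p*w - 4*cos(3*w**3 + 2*w/3 + 5/4)/3 + C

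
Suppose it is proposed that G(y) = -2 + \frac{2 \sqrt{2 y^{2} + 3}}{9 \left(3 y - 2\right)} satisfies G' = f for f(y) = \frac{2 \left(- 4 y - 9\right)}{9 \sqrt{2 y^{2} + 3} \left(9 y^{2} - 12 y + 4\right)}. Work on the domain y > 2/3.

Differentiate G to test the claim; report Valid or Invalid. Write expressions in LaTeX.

d/dy[G] = \frac{- 8 y - 18}{81 y^{2} \sqrt{2 y^{2} + 3} - 108 y \sqrt{2 y^{2} + 3} + 36 \sqrt{2 y^{2} + 3}}
This equals f(y) exactly, so the claim holds.

Valid. The derivative of G reproduces f.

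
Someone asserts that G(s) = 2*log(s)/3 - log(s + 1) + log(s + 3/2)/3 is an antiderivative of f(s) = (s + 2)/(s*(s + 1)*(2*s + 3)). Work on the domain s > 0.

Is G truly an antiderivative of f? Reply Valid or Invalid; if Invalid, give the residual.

d/ds[G] = (s + 2)/(2*s**3 + 5*s**2 + 3*s)
This equals f(s) exactly, so the claim holds.

Valid: G'(s) = f(s).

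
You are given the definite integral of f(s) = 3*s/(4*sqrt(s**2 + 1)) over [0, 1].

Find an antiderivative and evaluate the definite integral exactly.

The substitution u = s**2 + 1 works: f is exactly (dF/du)*(du/ds) for that inner function.
F(s) = 3*sqrt(s**2 + 1)/4 is an antiderivative of f.
Check: d/ds[3*sqrt(s**2 + 1)/4] = 3*s/(4*sqrt(s**2 + 1)) = f(s).
F(1) = 3*sqrt(2)/4; F(0) = 3/4.
Integral = F(1) - F(0) = -3/4 + 3*sqrt(2)/4.

Antiderivative: F(s) = 3*sqrt(s**2 + 1)/4; value = -3/4 + 3*sqrt(2)/4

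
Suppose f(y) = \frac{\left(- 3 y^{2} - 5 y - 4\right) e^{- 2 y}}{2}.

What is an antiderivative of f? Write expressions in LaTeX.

An antiderivative is F(y) = \frac{\left(3 y^{2} + 8 y + 8\right) e^{- 2 y}}{4}.

Recognize the product-rule pattern: f = u'v + uv' with u = \frac{3 y^{2}}{4} + 2 y + 2, v = e^{- 2 y}, so integration by parts undoes it.
Check: d/dy[\frac{\left(3 y^{2} + 8 y + 8\right) e^{- 2 y}}{4}] = \frac{\left(- 3 y^{2} - 5 y - 4\right) e^{- 2 y}}{2} = f(y).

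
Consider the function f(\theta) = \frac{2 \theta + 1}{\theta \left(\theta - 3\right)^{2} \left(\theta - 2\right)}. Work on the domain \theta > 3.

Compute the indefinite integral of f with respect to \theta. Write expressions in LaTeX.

Factor the denominator (\theta \left(\theta - 3\right)^{2} \left(\theta - 2\right)) and decompose: f = \frac{5}{2 \left(\theta - 2\right)} - \frac{22}{9 \left(\theta - 3\right)} + \frac{7}{3 \left(\theta - 3\right)^{2}} - \frac{1}{18 \theta}; each piece integrates to a log, atan, or power term.
Check: d/d\theta[\frac{- \theta \log{\left(\theta \right)} - 44 \theta \log{\left(\theta - 3 \right)} + 45 \theta \log{\left(\theta - 2 \right)} + 3 \log{\left(\theta \right)} + 132 \log{\left(\theta - 3 \right)} - 135 \log{\left(\theta - 2 \right)} - 42}{18 \left(\theta - 3\right)}] = \frac{2 \theta + 1}{\theta^{4} - 8 \theta^{3} + 21 \theta^{2} - 18 \theta}, which equals f(\theta).

F(\theta) = \frac{- \theta \log{\left(\theta \right)} - 44 \theta \log{\left(\theta - 3 \right)} + 45 \theta \log{\left(\theta - 2 \right)} + 3 \log{\left(\theta \right)} + 132 \log{\left(\theta - 3 \right)} - 135 \log{\left(\theta - 2 \right)} - 42}{18 \left(\theta - 3\right)} + C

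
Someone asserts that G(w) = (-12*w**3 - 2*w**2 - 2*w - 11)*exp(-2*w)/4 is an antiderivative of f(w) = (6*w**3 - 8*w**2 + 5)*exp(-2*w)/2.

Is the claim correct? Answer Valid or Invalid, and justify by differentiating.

Invalid: d/dw[G] - f = (6*w**3 - 8*w**2 + 5)*exp(-2*w)/2, which is not 0.

d/dw[G] = (6*w**3 - 8*w**2 + 5)*exp(-2*w)
d/dw[G] - f(w) = (6*w**3 - 8*w**2 + 5)*exp(-2*w)/2 != 0.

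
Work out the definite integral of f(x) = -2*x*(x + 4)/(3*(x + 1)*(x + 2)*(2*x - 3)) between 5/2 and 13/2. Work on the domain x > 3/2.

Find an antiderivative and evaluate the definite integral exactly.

Antiderivative: F(x) = (-33*log(x - 3/2) - 42*log(x + 1) + 40*log(x + 2))/105; value = -2*log(15/2)/5 - 8*log(9/2)/21 - 11*log(5)/35 + 2*log(7/2)/5 + 8*log(17/2)/21

The denominator factors as 3*(x + 1)*(x + 2)*(2*x - 3); partial fractions split f into directly integrable pieces: -22/(35*(2*x - 3)) + 8/(21*(x + 2)) - 2/(5*(x + 1)).
F(x) = (-33*log(x - 3/2) - 42*log(x + 1) + 40*log(x + 2))/105 is an antiderivative of f.
Check: d/dx[(-33*log(x - 3/2) - 42*log(x + 1) + 40*log(x + 2))/105] = (-2*x**2 - 8*x)/(6*x**3 + 9*x**2 - 15*x - 18), which equals f(x).
F(13/2) = -2*log(15/2)/5 - 11*log(5)/35 + 8*log(17/2)/21; F(5/2) = -2*log(7/2)/5 + 8*log(9/2)/21.
Integral = F(13/2) - F(5/2) = -2*log(15/2)/5 - 8*log(9/2)/21 - 11*log(5)/35 + 2*log(7/2)/5 + 8*log(17/2)/21.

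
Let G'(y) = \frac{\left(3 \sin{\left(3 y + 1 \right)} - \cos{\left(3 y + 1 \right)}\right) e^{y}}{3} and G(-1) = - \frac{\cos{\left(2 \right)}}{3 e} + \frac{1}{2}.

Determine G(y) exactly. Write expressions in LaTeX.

G(y) = - \frac{2 e^{y} \cos{\left(3 y + 1 \right)} - 3}{6}

Recognize the product-rule pattern: G'(y) = u'v + uv' with u = - \frac{\cos{\left(3 y + 1 \right)}}{3}, v = e^{y}, so integration by parts undoes it.
A general antiderivative is - \frac{e^{y} \cos{\left(3 y + 1 \right)}}{3} + C.
The condition gives C = - \frac{\cos{\left(2 \right)}}{3 e} + \frac{1}{2} - (- \frac{\cos{\left(2 \right)}}{3 e}) = \frac{1}{2}.
So G(y) = - \frac{2 e^{y} \cos{\left(3 y + 1 \right)} - 3}{6}.
Check: d/dy[- \frac{2 e^{y} \cos{\left(3 y + 1 \right)} - 3}{6}] = e^{y} \sin{\left(3 y + 1 \right)} - \frac{e^{y} \cos{\left(3 y + 1 \right)}}{3}, which equals G'(y).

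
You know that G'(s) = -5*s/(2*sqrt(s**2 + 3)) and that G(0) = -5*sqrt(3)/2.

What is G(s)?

The substitution u = s**2 + 3 works: G'(s) is exactly (dG/du)*(du/ds) for that inner function.
A general antiderivative is -5*sqrt(s**2 + 3)/2 + C.
The condition gives C = -5*sqrt(3)/2 - (-5*sqrt(3)/2) = 0.
So G(s) = -5*sqrt(s**2 + 3)/2.
Check: d/ds[-5*sqrt(s**2 + 3)/2] = -5*s/(2*sqrt(s**2 + 3)) = G'(s).

G(s) = -5*sqrt(s**2 + 3)/2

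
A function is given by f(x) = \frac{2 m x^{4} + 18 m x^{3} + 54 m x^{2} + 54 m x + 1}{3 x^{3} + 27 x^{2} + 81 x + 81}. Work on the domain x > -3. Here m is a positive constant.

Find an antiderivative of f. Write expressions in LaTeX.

Whatever form F(x) takes, F'(x) = f(x) is non-negotiable.
Check: d/dx[\frac{m x^{2}}{3} - \frac{2}{12 x^{2} + 72 x + 108}] = \frac{2 m x^{4} + 18 m x^{3} + 54 m x^{2} + 54 m x + 1}{3 x^{3} + 27 x^{2} + 81 x + 81} = f(x).

An antiderivative is F(x) = \frac{m x^{2}}{3} - \frac{2}{12 x^{2} + 72 x + 108}.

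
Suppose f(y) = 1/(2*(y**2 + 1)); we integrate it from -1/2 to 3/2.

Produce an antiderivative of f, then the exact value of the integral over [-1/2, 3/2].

Antiderivative: F(y) = atan(y)/2; value = atan(1/2)/2 + atan(3/2)/2

Since d/dy undoes antidifferentiation here, F'(y) = f(y) is required of F(y).
F(y) = atan(y)/2 is an antiderivative of f.
Check: d/dy[atan(y)/2] = 1/(2*y**2 + 2), which equals f(y).
F(3/2) = atan(3/2)/2; F(-1/2) = -atan(1/2)/2.
Integral = F(3/2) - F(-1/2) = atan(1/2)/2 + atan(3/2)/2.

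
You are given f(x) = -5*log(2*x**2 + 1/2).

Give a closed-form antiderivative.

An antiderivative is F(x) = -5*x*log(2*x**2 + 1/2) + 10*x - 5*atan(2*x).

Since d/dx undoes antidifferentiation here, F'(x) = f(x) is required of F(x).
Check: d/dx[-5*x*log(2*x**2 + 1/2) + 10*x - 5*atan(2*x)] = -5*log(2*x**2 + 1/2) = f(x).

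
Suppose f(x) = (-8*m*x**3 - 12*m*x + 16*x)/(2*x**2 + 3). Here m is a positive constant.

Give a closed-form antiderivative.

An antiderivative is F(x) = -2*m*x**2 + 4*log(x**2 + 3/2).

For F(x) to be correct the identity F'(x) - f(x) = 0 must hold.
Check: d/dx[-2*m*x**2 + 4*log(x**2 + 3/2)] = (-8*m*x**3 - 12*m*x + 16*x)/(2*x**2 + 3) = f(x).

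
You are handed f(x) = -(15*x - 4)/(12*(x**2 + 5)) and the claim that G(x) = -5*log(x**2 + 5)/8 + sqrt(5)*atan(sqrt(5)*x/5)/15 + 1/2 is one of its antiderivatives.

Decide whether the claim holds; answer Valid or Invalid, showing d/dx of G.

Valid: G'(x) = f(x).

d/dx[G] = (4 - 15*x)/(12*x**2 + 60)
This equals f(x) exactly, so the claim holds.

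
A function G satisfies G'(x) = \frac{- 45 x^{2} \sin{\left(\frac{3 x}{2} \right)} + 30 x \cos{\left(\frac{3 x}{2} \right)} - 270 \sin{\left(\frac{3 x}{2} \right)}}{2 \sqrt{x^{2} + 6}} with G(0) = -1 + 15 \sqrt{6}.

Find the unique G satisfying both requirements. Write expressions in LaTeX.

G(x) = 15 \sqrt{x^{2} + 6} \cos{\left(\frac{3 x}{2} \right)} - 1

Recognize the product-rule pattern: G'(x) = u'v + uv' with u = 15 \sqrt{x^{2} + 6}, v = \cos{\left(\frac{3 x}{2} \right)}, so integration by parts undoes it.
A general antiderivative is 15 \sqrt{x^{2} + 6} \cos{\left(\frac{3 x}{2} \right)} + C.
The condition gives C = -1 + 15 \sqrt{6} - (15 \sqrt{6}) = -1.
So G(x) = 15 \sqrt{x^{2} + 6} \cos{\left(\frac{3 x}{2} \right)} - 1.
Check: d/dx[15 \sqrt{x^{2} + 6} \cos{\left(\frac{3 x}{2} \right)} - 1] = \frac{- 45 x^{2} \sin{\left(\frac{3 x}{2} \right)} + 30 x \cos{\left(\frac{3 x}{2} \right)} - 270 \sin{\left(\frac{3 x}{2} \right)}}{2 \sqrt{x^{2} + 6}} = G'(x).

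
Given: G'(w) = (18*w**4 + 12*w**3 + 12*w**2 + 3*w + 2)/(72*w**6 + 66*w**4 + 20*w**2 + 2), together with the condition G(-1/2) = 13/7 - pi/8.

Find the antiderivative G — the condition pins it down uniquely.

Whatever form G(w) takes, its d/dw must return the stated G'(w).
A general antiderivative is atan(2*w)/2 - 1/(4*(3*w**2 + 1)) + C.
The condition gives C = 13/7 - pi/8 - (-pi/8 - 1/7) = 2.
So G(w) = atan(2*w)/2 + 2 - 1/(12*w**2 + 4).
Check: d/dw[atan(2*w)/2 + 2 - 1/(12*w**2 + 4)] = (18*w**4 + 12*w**3 + 12*w**2 + 3*w + 2)/(72*w**6 + 66*w**4 + 20*w**2 + 2) = G'(w).

G(w) = atan(2*w)/2 + 2 - 1/(12*w**2 + 4)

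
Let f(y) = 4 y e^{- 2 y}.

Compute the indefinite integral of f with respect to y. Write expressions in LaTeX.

F(y) = \left(- 2 y - 1\right) e^{- 2 y} + C

Recognize the product-rule pattern: f = u'v + uv' with u = - 2 y - 1, v = e^{- 2 y}, so integration by parts undoes it.
Check: d/dy[\left(- 2 y - 1\right) e^{- 2 y}] = 4 y e^{- 2 y} = f(y).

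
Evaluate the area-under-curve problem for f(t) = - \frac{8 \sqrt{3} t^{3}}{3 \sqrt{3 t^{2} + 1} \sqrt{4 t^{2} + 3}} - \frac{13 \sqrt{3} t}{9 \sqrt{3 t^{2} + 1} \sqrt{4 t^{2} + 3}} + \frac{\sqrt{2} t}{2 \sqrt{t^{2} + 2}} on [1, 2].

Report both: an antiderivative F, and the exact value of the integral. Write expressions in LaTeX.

Antiderivative: F(t) = \frac{\sqrt{6} \left(3 \sqrt{3} \sqrt{t^{2} + 2} - \sqrt{2} \sqrt{3 t^{2} + 1} \sqrt{4 t^{2} + 3}\right)}{18}; value = - \frac{\sqrt{741}}{9} - \frac{\sqrt{6}}{2} + \frac{2 \sqrt{21}}{9} + \sqrt{3}

Integrate term by term and add the pieces.
F(t) = \frac{\sqrt{6} \left(3 \sqrt{3} \sqrt{t^{2} + 2} - \sqrt{2} \sqrt{3 t^{2} + 1} \sqrt{4 t^{2} + 3}\right)}{18} is an antiderivative of f.
Check: d/dt[\frac{\sqrt{6} \left(3 \sqrt{3} \sqrt{t^{2} + 2} - \sqrt{2} \sqrt{3 t^{2} + 1} \sqrt{4 t^{2} + 3}\right)}{18}] = \frac{- 48 \sqrt{3} t^{3} \sqrt{t^{2} + 2} - 26 \sqrt{3} t \sqrt{t^{2} + 2} + 9 \sqrt{2} t \sqrt{3 t^{2} + 1} \sqrt{4 t^{2} + 3}}{18 \sqrt{t^{2} + 2} \sqrt{3 t^{2} + 1} \sqrt{4 t^{2} + 3}}, which equals f(t).
F(2) = - \frac{\sqrt{741}}{9} + \sqrt{3}; F(1) = - \frac{2 \sqrt{21}}{9} + \frac{\sqrt{6}}{2}.
Integral = F(2) - F(1) = - \frac{\sqrt{741}}{9} - \frac{\sqrt{6}}{2} + \frac{2 \sqrt{21}}{9} + \sqrt{3}.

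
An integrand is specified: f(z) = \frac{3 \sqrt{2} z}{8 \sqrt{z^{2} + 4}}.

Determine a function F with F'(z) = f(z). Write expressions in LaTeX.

The substitution u = \frac{z^{2}}{2} + 2 works: f is exactly (dF/du)*(du/dz) for that inner function.
Check: d/dz[\frac{3 \sqrt{2} \sqrt{z^{2} + 4}}{8}] = \frac{3 \sqrt{2} z}{8 \sqrt{z^{2} + 4}} = f(z).

An antiderivative is F(z) = \frac{3 \sqrt{2} \sqrt{z^{2} + 4}}{8}.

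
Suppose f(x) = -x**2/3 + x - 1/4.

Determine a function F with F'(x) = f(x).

An antiderivative is F(x) = -x**3/9 + x**2/2 - x/4.

The integrand splits into summands that can be handled one at a time.
Check: d/dx[-x**3/9 + x**2/2 - x/4] = -x**2/3 + x - 1/4 = f(x).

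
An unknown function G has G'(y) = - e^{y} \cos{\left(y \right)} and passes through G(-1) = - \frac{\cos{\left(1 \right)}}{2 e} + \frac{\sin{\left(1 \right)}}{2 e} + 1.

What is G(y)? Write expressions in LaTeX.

G(y) = - \frac{e^{y} \sin{\left(y \right)}}{2} - \frac{e^{y} \cos{\left(y \right)}}{2} + 1

The proposed G(y) is checked by its d/dy: the result must match the given G'(y).
A general antiderivative is - \frac{e^{y} \sin{\left(y \right)}}{2} - \frac{e^{y} \cos{\left(y \right)}}{2} + C.
The condition gives C = - \frac{\cos{\left(1 \right)}}{2 e} + \frac{\sin{\left(1 \right)}}{2 e} + 1 - (- \frac{\cos{\left(1 \right)}}{2 e} + \frac{\sin{\left(1 \right)}}{2 e}) = 1.
So G(y) = - \frac{e^{y} \sin{\left(y \right)}}{2} - \frac{e^{y} \cos{\left(y \right)}}{2} + 1.
Check: d/dy[- \frac{e^{y} \sin{\left(y \right)}}{2} - \frac{e^{y} \cos{\left(y \right)}}{2} + 1] = - e^{y} \cos{\left(y \right)} = G'(y).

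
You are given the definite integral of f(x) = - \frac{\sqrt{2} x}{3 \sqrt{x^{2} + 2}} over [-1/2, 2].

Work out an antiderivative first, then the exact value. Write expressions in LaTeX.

Antiderivative: F(x) = - \frac{\sqrt{2} \sqrt{x^{2} + 2}}{3}; value = - \frac{2 \sqrt{3}}{3} + \frac{\sqrt{2}}{2}

f matches the chain-rule pattern g'(h)*h' with inner function h(x) = \frac{x^{2}}{2} + 1; substituting u = h(x) collapses the integral.
F(x) = - \frac{\sqrt{2} \sqrt{x^{2} + 2}}{3} is an antiderivative of f.
Check: d/dx[- \frac{\sqrt{2} \sqrt{x^{2} + 2}}{3}] = - \frac{\sqrt{2} x}{3 \sqrt{x^{2} + 2}} = f(x).
F(2) = - \frac{2 \sqrt{3}}{3}; F(-1/2) = - \frac{\sqrt{2}}{2}.
Integral = F(2) - F(-1/2) = - \frac{2 \sqrt{3}}{3} + \frac{\sqrt{2}}{2}.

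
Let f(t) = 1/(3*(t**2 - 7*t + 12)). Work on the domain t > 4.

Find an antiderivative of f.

An antiderivative is F(t) = -(-log(t - 4) + log(t - 3))/3.

Factor the denominator (3*(t - 4)*(t - 3)) and decompose: f = -1/(3*(t - 3)) + 1/(3*(t - 4)); each piece integrates to a log, atan, or power term.
Check: d/dt[-(-log(t - 4) + log(t - 3))/3] = 1/(3*t**2 - 21*t + 36), which equals f(t).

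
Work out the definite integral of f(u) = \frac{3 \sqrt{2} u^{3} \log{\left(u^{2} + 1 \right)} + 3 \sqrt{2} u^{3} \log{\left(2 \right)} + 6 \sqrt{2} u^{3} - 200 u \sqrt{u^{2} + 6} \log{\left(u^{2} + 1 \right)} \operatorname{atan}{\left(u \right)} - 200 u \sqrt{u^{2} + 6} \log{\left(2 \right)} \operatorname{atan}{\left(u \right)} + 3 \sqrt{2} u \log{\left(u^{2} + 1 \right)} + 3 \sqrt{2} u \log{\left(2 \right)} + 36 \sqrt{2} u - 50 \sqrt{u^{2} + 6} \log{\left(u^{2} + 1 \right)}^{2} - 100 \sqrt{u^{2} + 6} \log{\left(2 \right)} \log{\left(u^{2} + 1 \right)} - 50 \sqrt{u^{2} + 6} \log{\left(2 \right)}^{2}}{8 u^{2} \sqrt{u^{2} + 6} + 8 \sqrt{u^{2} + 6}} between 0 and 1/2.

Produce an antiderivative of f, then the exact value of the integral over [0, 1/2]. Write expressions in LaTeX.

Recognize the product-rule pattern: f = v'r + vr' with v = \frac{3 \sqrt{\frac{u^{2}}{2} + 3}}{4} - \frac{25 \log{\left(2 u^{2} + 2 \right)} \operatorname{atan}{\left(u \right)}}{4}, r = \log{\left(2 u^{2} + 2 \right)}, so integration by parts undoes it.
F(u) = \frac{\sqrt{2} \left(3 \sqrt{u^{2} + 6} \log{\left(u^{2} + 1 \right)} + 3 \sqrt{u^{2} + 6} \log{\left(2 \right)} - 25 \sqrt{2} \log{\left(u^{2} + 1 \right)}^{2} \operatorname{atan}{\left(u \right)} - 50 \sqrt{2} \log{\left(2 \right)} \log{\left(u^{2} + 1 \right)} \operatorname{atan}{\left(u \right)} - 25 \sqrt{2} \log{\left(2 \right)}^{2} \operatorname{atan}{\left(u \right)}\right)}{8} is an antiderivative of f.
Check: d/du[\frac{\sqrt{2} \left(3 \sqrt{u^{2} + 6} \log{\left(u^{2} + 1 \right)} + 3 \sqrt{u^{2} + 6} \log{\left(2 \right)} - 25 \sqrt{2} \log{\left(u^{2} + 1 \right)}^{2} \operatorname{atan}{\left(u \right)} - 50 \sqrt{2} \log{\left(2 \right)} \log{\left(u^{2} + 1 \right)} \operatorname{atan}{\left(u \right)} - 25 \sqrt{2} \log{\left(2 \right)}^{2} \operatorname{atan}{\left(u \right)}\right)}{8}] = \frac{3 \sqrt{2} u^{3} \log{\left(u^{2} + 1 \right)} + 3 \sqrt{2} u^{3} \log{\left(2 \right)} + 6 \sqrt{2} u^{3} - 200 u \sqrt{u^{2} + 6} \log{\left(u^{2} + 1 \right)} \operatorname{atan}{\left(u \right)} - 200 u \sqrt{u^{2} + 6} \log{\left(2 \right)} \operatorname{atan}{\left(u \right)} + 3 \sqrt{2} u \log{\left(u^{2} + 1 \right)} + 3 \sqrt{2} u \log{\left(2 \right)} + 36 \sqrt{2} u - 50 \sqrt{u^{2} + 6} \log{\left(u^{2} + 1 \right)}^{2} - 100 \sqrt{u^{2} + 6} \log{\left(2 \right)} \log{\left(u^{2} + 1 \right)} - 50 \sqrt{u^{2} + 6} \log{\left(2 \right)}^{2}}{8 u^{2} \sqrt{u^{2} + 6} + 8 \sqrt{u^{2} + 6}} = f(u).
F(1/2) = - \frac{25 \log{\left(2 \right)}^{2} \operatorname{atan}{\left(\frac{1}{2} \right)}}{4} - \frac{25 \log{\left(\frac{5}{4} \right)} \log{\left(2 \right)} \operatorname{atan}{\left(\frac{1}{2} \right)}}{2} - \frac{25 \log{\left(\frac{5}{4} \right)}^{2} \operatorname{atan}{\left(\frac{1}{2} \right)}}{4} + \frac{15 \sqrt{2} \log{\left(\frac{5}{4} \right)}}{16} + \frac{15 \sqrt{2} \log{\left(2 \right)}}{16}; F(0) = \frac{3 \sqrt{3} \log{\left(2 \right)}}{4}.
Integral = F(1/2) - F(0) = - \frac{25 \log{\left(\frac{5}{2} \right)}^{2} \operatorname{atan}{\left(\frac{1}{2} \right)}}{4} - \frac{3 \sqrt{3} \log{\left(2 \right)}}{4} + \frac{15 \sqrt{2} \log{\left(\frac{5}{2} \right)}}{16}.

Antiderivative: F(u) = \frac{\sqrt{2} \left(3 \sqrt{u^{2} + 6} \log{\left(u^{2} + 1 \right)} + 3 \sqrt{u^{2} + 6} \log{\left(2 \right)} - 25 \sqrt{2} \log{\left(u^{2} + 1 \right)}^{2} \operatorname{atan}{\left(u \right)} - 50 \sqrt{2} \log{\left(2 \right)} \log{\left(u^{2} + 1 \right)} \operatorname{atan}{\left(u \right)} - 25 \sqrt{2} \log{\left(2 \right)}^{2} \operatorname{atan}{\left(u \right)}\right)}{8}; value = - \frac{25 \log{\left(\frac{5}{2} \right)}^{2} \operatorname{atan}{\left(\frac{1}{2} \right)}}{4} - \frac{3 \sqrt{3} \log{\left(2 \right)}}{4} + \frac{15 \sqrt{2} \log{\left(\frac{5}{2} \right)}}{16}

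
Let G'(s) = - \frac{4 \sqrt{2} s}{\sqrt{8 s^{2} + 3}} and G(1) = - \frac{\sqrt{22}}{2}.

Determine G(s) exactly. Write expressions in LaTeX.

G(s) = - \frac{\sqrt{2} \sqrt{8 s^{2} + 3}}{2}

G'(s) matches the chain-rule pattern g'(h)*h' with inner function h(s) = 4 s^{2} + \frac{3}{2}; substituting u = h(s) collapses the integral.
A general antiderivative is - \sqrt{4 s^{2} + \frac{3}{2}} + C.
The condition gives C = - \frac{\sqrt{22}}{2} - (- \frac{\sqrt{22}}{2}) = 0.
So G(s) = - \frac{\sqrt{2} \sqrt{8 s^{2} + 3}}{2}.
Check: d/ds[- \frac{\sqrt{2} \sqrt{8 s^{2} + 3}}{2}] = - \frac{4 \sqrt{2} s}{\sqrt{8 s^{2} + 3}} = G'(s).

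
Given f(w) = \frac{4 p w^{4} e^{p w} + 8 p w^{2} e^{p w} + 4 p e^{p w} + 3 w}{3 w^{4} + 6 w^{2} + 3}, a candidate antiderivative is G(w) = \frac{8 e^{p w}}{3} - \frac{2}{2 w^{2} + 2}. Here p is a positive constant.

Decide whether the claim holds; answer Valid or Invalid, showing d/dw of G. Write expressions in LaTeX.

d/dw[G] = \frac{8 p w^{4} e^{p w} + 16 p w^{2} e^{p w} + 8 p e^{p w} + 6 w}{3 w^{4} + 6 w^{2} + 3}
d/dw[G] - f(w) = \frac{4 p w^{4} e^{p w} + 8 p w^{2} e^{p w} + 4 p e^{p w} + 3 w}{3 w^{4} + 6 w^{2} + 3} != 0.

Invalid: d/dw[G] - f = \frac{4 p w^{4} e^{p w} + 8 p w^{2} e^{p w} + 4 p e^{p w} + 3 w}{3 w^{4} + 6 w^{2} + 3}, which is not 0.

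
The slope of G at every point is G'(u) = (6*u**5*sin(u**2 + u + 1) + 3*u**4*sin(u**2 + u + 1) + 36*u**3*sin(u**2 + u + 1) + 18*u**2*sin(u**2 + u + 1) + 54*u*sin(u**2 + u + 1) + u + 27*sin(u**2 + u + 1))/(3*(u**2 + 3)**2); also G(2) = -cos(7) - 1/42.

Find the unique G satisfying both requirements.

Differentiate the proposed G(u) back; it has to land on the given G'(u).
A general antiderivative is -cos(u**2 + u + 1) - 1/(3*(2*u**2 + 6)) + C.
The condition gives C = -cos(7) - 1/42 - (-cos(7) - 1/42) = 0.
So G(u) = (-6*(u**2 + 3)*cos(u**2 + u + 1) - 1)/(6*(u**2 + 3)).
Check: d/du[(-6*(u**2 + 3)*cos(u**2 + u + 1) - 1)/(6*(u**2 + 3))] = (6*u**5*sin(u**2 + u + 1) + 3*u**4*sin(u**2 + u + 1) + 36*u**3*sin(u**2 + u + 1) + 18*u**2*sin(u**2 + u + 1) + 54*u*sin(u**2 + u + 1) + u + 27*sin(u**2 + u + 1))/(3*u**4 + 18*u**2 + 27), which equals G'(u).

G(u) = (-6*(u**2 + 3)*cos(u**2 + u + 1) - 1)/(6*(u**2 + 3))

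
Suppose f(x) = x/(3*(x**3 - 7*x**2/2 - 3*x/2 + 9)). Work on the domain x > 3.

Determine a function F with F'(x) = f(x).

The denominator factors as 3*(x - 3)*(x - 2)*(2*x + 3); partial fractions split f into directly integrable pieces: -4/(63*(2*x + 3)) - 4/(21*(x - 2)) + 2/(9*(x - 3)).
Check: d/dx[2*log(x - 3)/9 - 4*log(x - 2)/21 - 2*log(x + 3/2)/63] = 2*x/(6*x**3 - 21*x**2 - 9*x + 54), which equals f(x).

An antiderivative is F(x) = 2*log(x - 3)/9 - 4*log(x - 2)/21 - 2*log(x + 3/2)/63.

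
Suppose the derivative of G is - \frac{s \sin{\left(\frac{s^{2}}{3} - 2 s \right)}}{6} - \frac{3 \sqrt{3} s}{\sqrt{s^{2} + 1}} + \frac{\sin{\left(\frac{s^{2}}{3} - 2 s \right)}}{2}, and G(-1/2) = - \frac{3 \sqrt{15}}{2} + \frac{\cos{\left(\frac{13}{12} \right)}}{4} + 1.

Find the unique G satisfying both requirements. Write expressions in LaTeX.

The integrand splits into summands that can be handled one at a time.
A general antiderivative is - 3 \sqrt{3 s^{2} + 3} + \frac{\cos{\left(\frac{s^{2}}{3} - 2 s \right)}}{4} + C.
The condition gives C = - \frac{3 \sqrt{15}}{2} + \frac{\cos{\left(\frac{13}{12} \right)}}{4} + 1 - (- \frac{3 \sqrt{15}}{2} + \frac{\cos{\left(\frac{13}{12} \right)}}{4}) = 1.
So G(s) = \frac{- 12 \sqrt{3} \sqrt{s^{2} + 1} + \cos{\left(\frac{s^{2}}{3} - 2 s \right)} + 4}{4}.
Check: d/ds[\frac{- 12 \sqrt{3} \sqrt{s^{2} + 1} + \cos{\left(\frac{s^{2}}{3} - 2 s \right)} + 4}{4}] = \frac{- s \sqrt{s^{2} + 1} \sin{\left(\frac{s^{2}}{3} - 2 s \right)} - 18 \sqrt{3} s + 3 \sqrt{s^{2} + 1} \sin{\left(\frac{s^{2}}{3} - 2 s \right)}}{6 \sqrt{s^{2} + 1}}, which equals G'(s).

G(s) = \frac{- 12 \sqrt{3} \sqrt{s^{2} + 1} + \cos{\left(\frac{s^{2}}{3} - 2 s \right)} + 4}{4}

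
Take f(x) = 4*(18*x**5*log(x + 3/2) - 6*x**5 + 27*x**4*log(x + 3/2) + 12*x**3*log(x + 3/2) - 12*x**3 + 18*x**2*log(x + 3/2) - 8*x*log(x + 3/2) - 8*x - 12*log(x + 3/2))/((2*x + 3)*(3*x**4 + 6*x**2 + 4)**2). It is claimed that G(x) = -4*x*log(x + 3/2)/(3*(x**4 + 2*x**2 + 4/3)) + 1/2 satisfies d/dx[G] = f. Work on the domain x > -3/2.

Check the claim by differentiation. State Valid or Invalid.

d/dx[G] = (72*x**5*log(x + 3/2) - 24*x**5 + 108*x**4*log(x + 3/2) + 48*x**3*log(x + 3/2) - 48*x**3 + 72*x**2*log(x + 3/2) - 32*x*log(x + 3/2) - 32*x - 48*log(x + 3/2))/(18*x**9 + 27*x**8 + 72*x**7 + 108*x**6 + 120*x**5 + 180*x**4 + 96*x**3 + 144*x**2 + 32*x + 48)
This equals f(x) exactly, so the claim holds.

Valid. The derivative of G reproduces f.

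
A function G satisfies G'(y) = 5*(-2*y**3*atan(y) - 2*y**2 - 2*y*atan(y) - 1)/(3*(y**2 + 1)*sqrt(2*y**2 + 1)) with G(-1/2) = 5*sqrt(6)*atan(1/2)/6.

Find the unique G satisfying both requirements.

G(y) = -5*sqrt(2*y**2 + 1)*atan(y)/3

Recognize the product-rule pattern: G'(y) = u'v + uv' with u = -5*sqrt(2*y**2 + 1)/3, v = atan(y), so integration by parts undoes it.
A general antiderivative is -5*sqrt(2*y**2 + 1)*atan(y)/3 + C.
The condition gives C = 5*sqrt(6)*atan(1/2)/6 - (5*sqrt(6)*atan(1/2)/6) = 0.
So G(y) = -5*sqrt(2*y**2 + 1)*atan(y)/3.
Check: d/dy[-5*sqrt(2*y**2 + 1)*atan(y)/3] = (-10*y**3*atan(y) - 10*y**2 - 10*y*atan(y) - 5)/(3*y**2*sqrt(2*y**2 + 1) + 3*sqrt(2*y**2 + 1)), which equals G'(y).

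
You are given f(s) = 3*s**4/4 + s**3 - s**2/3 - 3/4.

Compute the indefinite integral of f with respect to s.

F(s) = s*(27*s**4 + 45*s**3 - 20*s**2 - 135)/180 + C

Integrate term by term and add the pieces.
Check: d/ds[s*(27*s**4 + 45*s**3 - 20*s**2 - 135)/180] = 3*s**4/4 + s**3 - s**2/3 - 3/4 = f(s).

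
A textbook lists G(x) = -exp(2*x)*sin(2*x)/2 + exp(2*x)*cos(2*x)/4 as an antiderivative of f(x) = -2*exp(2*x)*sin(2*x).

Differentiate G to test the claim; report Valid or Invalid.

Invalid: d/dx[G] - f = exp(2*x)*sin(2*x)/2 - exp(2*x)*cos(2*x)/2, which is not 0.

d/dx[G] = -3*exp(2*x)*sin(2*x)/2 - exp(2*x)*cos(2*x)/2
d/dx[G] - f(x) = exp(2*x)*sin(2*x)/2 - exp(2*x)*cos(2*x)/2 != 0.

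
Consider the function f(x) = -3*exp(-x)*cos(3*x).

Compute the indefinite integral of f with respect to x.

An antiderivative F(x) passes only if d/dx[F] lands on f(x) exactly.
Check: d/dx[(-9*sin(3*x) + 3*cos(3*x))*exp(-x)/10] = -3*exp(-x)*cos(3*x) = f(x).

F(x) = (-9*sin(3*x) + 3*cos(3*x))*exp(-x)/10 + C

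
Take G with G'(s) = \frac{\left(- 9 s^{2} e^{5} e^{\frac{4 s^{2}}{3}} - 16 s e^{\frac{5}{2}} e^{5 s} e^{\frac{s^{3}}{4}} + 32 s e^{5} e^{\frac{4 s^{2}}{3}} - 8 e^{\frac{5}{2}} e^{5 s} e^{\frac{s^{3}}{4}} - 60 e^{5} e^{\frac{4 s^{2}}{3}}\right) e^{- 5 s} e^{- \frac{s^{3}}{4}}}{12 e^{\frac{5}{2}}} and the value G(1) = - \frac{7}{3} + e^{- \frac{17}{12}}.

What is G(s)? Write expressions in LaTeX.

The proposed G(s) is checked by its d/ds: the result must match the given G'(s).
A general antiderivative is - \frac{2 s^{2}}{3} - \frac{2 s}{3} + e^{- \frac{s^{3}}{4} + \frac{4 s^{2}}{3} - 5 s + \frac{5}{2}} + C.
The condition gives C = - \frac{7}{3} + e^{- \frac{17}{12}} - (- \frac{4}{3} + e^{- \frac{17}{12}}) = -1.
So G(s) = - \frac{2 s^{2} + 2 s + 3 - 3 e^{\frac{5}{2}} e^{- 5 s} e^{\frac{4 s^{2}}{3}} e^{- \frac{s^{3}}{4}}}{3}.
Check: d/ds[- \frac{2 s^{2} + 2 s + 3 - 3 e^{\frac{5}{2}} e^{- 5 s} e^{\frac{4 s^{2}}{3}} e^{- \frac{s^{3}}{4}}}{3}] = \frac{\left(- 9 s^{2} e^{\frac{5}{2}} e^{\frac{4 s^{2}}{3}} - 16 s e^{5 s} e^{\frac{s^{3}}{4}} + 32 s e^{\frac{5}{2}} e^{\frac{4 s^{2}}{3}} - 8 e^{5 s} e^{\frac{s^{3}}{4}} - 60 e^{\frac{5}{2}} e^{\frac{4 s^{2}}{3}}\right) e^{- 5 s} e^{- \frac{s^{3}}{4}}}{12}, which equals G'(s).

G(s) = - \frac{2 s^{2} + 2 s + 3 - 3 e^{\frac{5}{2}} e^{- 5 s} e^{\frac{4 s^{2}}{3}} e^{- \frac{s^{3}}{4}}}{3}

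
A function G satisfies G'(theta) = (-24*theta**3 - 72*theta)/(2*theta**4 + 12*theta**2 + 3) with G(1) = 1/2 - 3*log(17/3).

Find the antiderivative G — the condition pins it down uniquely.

The substitution u = 2*theta**4/3 + 4*theta**2 + 1 works: G'(theta) is exactly (dG/du)*(du/dtheta) for that inner function.
A general antiderivative is -3*log(2*theta**4/3 + 4*theta**2 + 1) + C.
The condition gives C = 1/2 - 3*log(17/3) - (-3*log(17/3)) = 1/2.
So G(theta) = 1/2 - 3*log(2*theta**4/3 + 4*theta**2 + 1).
Check: d/dtheta[1/2 - 3*log(2*theta**4/3 + 4*theta**2 + 1)] = (-24*theta**3 - 72*theta)/(2*theta**4 + 12*theta**2 + 3) = G'(theta).

G(theta) = 1/2 - 3*log(2*theta**4/3 + 4*theta**2 + 1)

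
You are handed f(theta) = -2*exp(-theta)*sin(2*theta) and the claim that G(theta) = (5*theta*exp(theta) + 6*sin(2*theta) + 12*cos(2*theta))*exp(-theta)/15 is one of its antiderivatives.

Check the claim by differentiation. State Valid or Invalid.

Invalid: d/dtheta[G] - f = 1/3, which is not 0.

d/dtheta[G] = (exp(theta) - 6*sin(2*theta))*exp(-theta)/3
d/dtheta[G] - f(theta) = 1/3 != 0.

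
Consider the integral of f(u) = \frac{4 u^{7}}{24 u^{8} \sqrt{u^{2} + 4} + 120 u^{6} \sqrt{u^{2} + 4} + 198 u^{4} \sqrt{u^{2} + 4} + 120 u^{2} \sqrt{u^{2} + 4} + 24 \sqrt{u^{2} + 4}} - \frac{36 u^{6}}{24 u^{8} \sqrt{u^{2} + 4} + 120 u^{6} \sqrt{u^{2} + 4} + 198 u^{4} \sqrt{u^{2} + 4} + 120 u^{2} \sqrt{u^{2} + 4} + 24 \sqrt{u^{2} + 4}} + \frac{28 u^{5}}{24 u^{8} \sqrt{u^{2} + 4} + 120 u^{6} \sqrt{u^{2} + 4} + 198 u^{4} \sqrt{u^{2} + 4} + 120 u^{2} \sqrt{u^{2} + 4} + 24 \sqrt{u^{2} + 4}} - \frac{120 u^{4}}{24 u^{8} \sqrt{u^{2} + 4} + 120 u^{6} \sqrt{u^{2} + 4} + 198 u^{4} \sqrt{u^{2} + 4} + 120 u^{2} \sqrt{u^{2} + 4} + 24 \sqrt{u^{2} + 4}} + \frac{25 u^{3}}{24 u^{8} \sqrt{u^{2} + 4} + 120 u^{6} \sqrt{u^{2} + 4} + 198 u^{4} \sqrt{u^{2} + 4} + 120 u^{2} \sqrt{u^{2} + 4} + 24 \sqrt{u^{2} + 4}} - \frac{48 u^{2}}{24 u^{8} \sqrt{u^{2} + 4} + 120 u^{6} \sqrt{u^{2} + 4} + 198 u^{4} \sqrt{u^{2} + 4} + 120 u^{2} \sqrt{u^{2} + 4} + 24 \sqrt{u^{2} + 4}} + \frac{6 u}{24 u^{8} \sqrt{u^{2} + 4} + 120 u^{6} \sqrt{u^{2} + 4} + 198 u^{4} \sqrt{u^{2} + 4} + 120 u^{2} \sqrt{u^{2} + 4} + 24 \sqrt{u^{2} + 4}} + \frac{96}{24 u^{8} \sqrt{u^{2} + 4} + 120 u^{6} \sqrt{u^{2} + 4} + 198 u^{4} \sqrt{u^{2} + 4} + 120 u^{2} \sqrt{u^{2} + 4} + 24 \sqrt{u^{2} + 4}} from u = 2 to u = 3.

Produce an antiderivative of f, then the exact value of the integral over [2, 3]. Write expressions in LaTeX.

Recognize the product-rule pattern: f = v'r + vr' with v = - \sqrt{u^{2} + 4}, r = - \frac{u}{2 u^{2} + 1} + \frac{1}{3 \left(2 u^{2} + 4\right)}, so integration by parts undoes it.
F(u) = - \frac{\sqrt{u^{2} + 4} \left(2 u^{2} - 6 u \left(u^{2} + 2\right) + 1\right)}{6 \left(u^{2} + 2\right) \left(2 u^{2} + 1\right)} is an antiderivative of f.
Check: d/du[- \frac{\sqrt{u^{2} + 4} \left(2 u^{2} - 6 u \left(u^{2} + 2\right) + 1\right)}{6 \left(u^{2} + 2\right) \left(2 u^{2} + 1\right)}] = \frac{4 u^{7} - 36 u^{6} + 28 u^{5} - 120 u^{4} + 25 u^{3} - 48 u^{2} + 6 u + 96}{24 u^{8} \sqrt{u^{2} + 4} + 120 u^{6} \sqrt{u^{2} + 4} + 198 u^{4} \sqrt{u^{2} + 4} + 120 u^{2} \sqrt{u^{2} + 4} + 24 \sqrt{u^{2} + 4}}, which equals f(u).
F(3) = \frac{179 \sqrt{13}}{1254}; F(2) = \frac{7 \sqrt{2}}{18}.
Integral = F(3) - F(2) = - \frac{7 \sqrt{2}}{18} + \frac{179 \sqrt{13}}{1254}.

Antiderivative: F(u) = - \frac{\sqrt{u^{2} + 4} \left(2 u^{2} - 6 u \left(u^{2} + 2\right) + 1\right)}{6 \left(u^{2} + 2\right) \left(2 u^{2} + 1\right)}; value = - \frac{7 \sqrt{2}}{18} + \frac{179 \sqrt{13}}{1254}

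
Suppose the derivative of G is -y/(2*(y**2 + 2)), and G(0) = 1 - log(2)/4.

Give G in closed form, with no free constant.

G(y) = 1 - log(y**2 + 2)/4

The substitution u = y**2 + 2 works: G'(y) is exactly (dG/du)*(du/dy) for that inner function.
A general antiderivative is -log(y**2 + 2)/4 + C.
The condition gives C = 1 - log(2)/4 - (-log(2)/4) = 1.
So G(y) = 1 - log(y**2 + 2)/4.
Check: d/dy[1 - log(y**2 + 2)/4] = -y/(2*y**2 + 4), which equals G'(y).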